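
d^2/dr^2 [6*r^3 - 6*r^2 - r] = 36*r - 12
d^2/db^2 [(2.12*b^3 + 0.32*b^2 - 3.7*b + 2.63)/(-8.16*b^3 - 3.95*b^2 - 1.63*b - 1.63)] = (4.54747350886464e-13*b^7 + 94.0488959999998*b^6 + 1647.386496*b^5 - 1021.981248*b^4 - 1259.547772*b^3 - 1068.083442*b^2 - 68.443374*b - 1.47025999999999)/(543.338496*b^9 + 789.03936*b^8 + 707.552784*b^7 + 702.462419*b^6 + 456.566097*b^5 + 237.862314*b^4 + 132.340189*b^3 + 44.476506*b^2 + 12.992241*b + 4.330747)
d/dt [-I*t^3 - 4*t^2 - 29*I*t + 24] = -3*I*t^2 - 8*t - 29*I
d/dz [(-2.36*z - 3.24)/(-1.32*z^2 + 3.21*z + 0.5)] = (-3.1152*z^2 - 8.5536*z + 9.2204)/(1.7424*z^4 - 8.4744*z^3 + 8.9841*z^2 + 3.21*z + 0.25)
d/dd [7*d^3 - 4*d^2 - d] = 21*d^2 - 8*d - 1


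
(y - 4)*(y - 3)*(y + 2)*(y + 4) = y^4 - y^3 - 22*y^2 + 16*y + 96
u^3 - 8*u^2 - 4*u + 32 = (u - 8)*(u - 2)*(u + 2)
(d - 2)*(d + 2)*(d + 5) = d^3 + 5*d^2 - 4*d - 20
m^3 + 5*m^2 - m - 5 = (m - 1)*(m + 1)*(m + 5)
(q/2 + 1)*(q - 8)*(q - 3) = q^3/2 - 9*q^2/2 + q + 24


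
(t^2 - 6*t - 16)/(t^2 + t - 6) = (t^2 - 6*t - 16)/(t^2 + t - 6)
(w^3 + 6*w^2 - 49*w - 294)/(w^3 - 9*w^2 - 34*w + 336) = (w + 7)/(w - 8)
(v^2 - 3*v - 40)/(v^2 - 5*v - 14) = (-v^2 + 3*v + 40)/(-v^2 + 5*v + 14)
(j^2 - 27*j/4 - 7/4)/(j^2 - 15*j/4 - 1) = (j - 7)/(j - 4)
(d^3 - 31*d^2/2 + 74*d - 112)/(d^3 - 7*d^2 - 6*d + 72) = (d^2 - 23*d/2 + 28)/(d^2 - 3*d - 18)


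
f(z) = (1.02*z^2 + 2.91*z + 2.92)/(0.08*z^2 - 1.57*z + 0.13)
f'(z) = (1.57 - 0.16*z)*(1.02*z^2 + 2.91*z + 2.92)/(0.08*z^2 - 1.57*z + 0.13)^2 + (2.04*z + 2.91)/(0.08*z^2 - 1.57*z + 0.13) = (-1.8342*z^2 - 0.202*z + 4.9627)/(0.0064*z^4 - 0.2512*z^3 + 2.4857*z^2 - 0.4082*z + 0.0169)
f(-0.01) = 19.84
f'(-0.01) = 233.84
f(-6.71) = 2.06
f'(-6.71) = -0.37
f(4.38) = -6.76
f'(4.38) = -1.15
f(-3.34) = 0.73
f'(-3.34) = -0.38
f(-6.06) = 1.81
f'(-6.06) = -0.39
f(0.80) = -5.49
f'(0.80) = 3.14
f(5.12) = -7.67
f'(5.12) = -1.31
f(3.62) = -5.95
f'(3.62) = -0.98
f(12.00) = -25.69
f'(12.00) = -5.06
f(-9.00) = 2.86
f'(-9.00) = -0.33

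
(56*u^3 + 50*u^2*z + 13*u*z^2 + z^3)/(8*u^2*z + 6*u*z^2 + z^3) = (7*u + z)/z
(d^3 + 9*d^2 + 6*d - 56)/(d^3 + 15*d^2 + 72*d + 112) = (d - 2)/(d + 4)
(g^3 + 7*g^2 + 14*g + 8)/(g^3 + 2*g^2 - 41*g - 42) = (g^2 + 6*g + 8)/(g^2 + g - 42)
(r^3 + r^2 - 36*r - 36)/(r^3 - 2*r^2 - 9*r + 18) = (r^3 + r^2 - 36*r - 36)/(r^3 - 2*r^2 - 9*r + 18)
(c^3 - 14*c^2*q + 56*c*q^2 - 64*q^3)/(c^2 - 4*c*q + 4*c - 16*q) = (c^2 - 10*c*q + 16*q^2)/(c + 4)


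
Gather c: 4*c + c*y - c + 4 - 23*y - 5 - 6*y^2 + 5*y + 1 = c*(y + 3) - 6*y^2 - 18*y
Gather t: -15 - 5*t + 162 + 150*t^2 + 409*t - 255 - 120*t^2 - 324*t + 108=30*t^2 + 80*t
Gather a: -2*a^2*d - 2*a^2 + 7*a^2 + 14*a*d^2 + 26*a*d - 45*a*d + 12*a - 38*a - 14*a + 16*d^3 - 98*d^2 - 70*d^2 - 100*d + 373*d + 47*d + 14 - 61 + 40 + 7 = a^2*(5 - 2*d) + a*(14*d^2 - 19*d - 40) + 16*d^3 - 168*d^2 + 320*d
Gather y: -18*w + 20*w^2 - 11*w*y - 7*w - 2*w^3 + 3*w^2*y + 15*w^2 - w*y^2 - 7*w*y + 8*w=-2*w^3 + 35*w^2 - w*y^2 - 17*w + y*(3*w^2 - 18*w)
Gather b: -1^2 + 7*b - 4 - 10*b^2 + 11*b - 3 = -10*b^2 + 18*b - 8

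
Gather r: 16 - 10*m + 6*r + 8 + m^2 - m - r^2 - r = m^2 - 11*m - r^2 + 5*r + 24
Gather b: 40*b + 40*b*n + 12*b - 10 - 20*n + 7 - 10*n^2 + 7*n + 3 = b*(40*n + 52) - 10*n^2 - 13*n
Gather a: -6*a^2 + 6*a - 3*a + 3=-6*a^2 + 3*a + 3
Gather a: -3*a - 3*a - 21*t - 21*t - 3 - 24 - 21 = -6*a - 42*t - 48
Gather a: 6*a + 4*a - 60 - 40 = 10*a - 100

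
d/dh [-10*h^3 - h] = -30*h^2 - 1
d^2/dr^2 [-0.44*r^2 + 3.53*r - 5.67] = -0.880000000000000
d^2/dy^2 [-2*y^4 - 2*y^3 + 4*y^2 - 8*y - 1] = -24*y^2 - 12*y + 8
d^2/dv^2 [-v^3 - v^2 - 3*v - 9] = -6*v - 2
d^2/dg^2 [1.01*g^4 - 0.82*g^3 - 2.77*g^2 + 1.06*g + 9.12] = 12.12*g^2 - 4.92*g - 5.54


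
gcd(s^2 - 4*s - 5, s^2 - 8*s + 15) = s - 5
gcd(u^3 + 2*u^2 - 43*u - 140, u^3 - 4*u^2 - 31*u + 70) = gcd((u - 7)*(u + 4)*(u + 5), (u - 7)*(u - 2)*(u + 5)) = u^2 - 2*u - 35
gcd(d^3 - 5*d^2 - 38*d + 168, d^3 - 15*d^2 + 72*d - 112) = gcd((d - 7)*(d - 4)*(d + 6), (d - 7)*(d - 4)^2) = d^2 - 11*d + 28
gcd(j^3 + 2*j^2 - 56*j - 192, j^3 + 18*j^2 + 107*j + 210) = j + 6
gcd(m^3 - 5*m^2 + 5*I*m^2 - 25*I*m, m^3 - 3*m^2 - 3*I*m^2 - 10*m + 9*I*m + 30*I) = m - 5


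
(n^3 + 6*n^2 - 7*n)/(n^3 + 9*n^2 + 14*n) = (n - 1)/(n + 2)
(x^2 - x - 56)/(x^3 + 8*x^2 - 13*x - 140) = (x - 8)/(x^2 + x - 20)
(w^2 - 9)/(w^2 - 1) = (w^2 - 9)/(w^2 - 1)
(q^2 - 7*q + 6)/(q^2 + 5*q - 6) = (q - 6)/(q + 6)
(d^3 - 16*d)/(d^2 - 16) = d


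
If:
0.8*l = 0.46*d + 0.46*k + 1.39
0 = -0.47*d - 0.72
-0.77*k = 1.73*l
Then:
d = -1.53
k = -0.84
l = 0.37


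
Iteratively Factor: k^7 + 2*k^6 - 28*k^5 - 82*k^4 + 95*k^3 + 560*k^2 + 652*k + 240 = (k + 1)*(k^6 + k^5 - 29*k^4 - 53*k^3 + 148*k^2 + 412*k + 240) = (k + 1)^2*(k^5 - 29*k^3 - 24*k^2 + 172*k + 240) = (k - 5)*(k + 1)^2*(k^4 + 5*k^3 - 4*k^2 - 44*k - 48) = (k - 5)*(k - 3)*(k + 1)^2*(k^3 + 8*k^2 + 20*k + 16) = (k - 5)*(k - 3)*(k + 1)^2*(k + 4)*(k^2 + 4*k + 4) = (k - 5)*(k - 3)*(k + 1)^2*(k + 2)*(k + 4)*(k + 2)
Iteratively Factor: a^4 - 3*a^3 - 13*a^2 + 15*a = (a + 3)*(a^3 - 6*a^2 + 5*a) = a*(a + 3)*(a^2 - 6*a + 5) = a*(a - 1)*(a + 3)*(a - 5)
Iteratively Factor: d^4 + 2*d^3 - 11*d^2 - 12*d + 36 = (d - 2)*(d^3 + 4*d^2 - 3*d - 18) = (d - 2)*(d + 3)*(d^2 + d - 6) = (d - 2)*(d + 3)^2*(d - 2)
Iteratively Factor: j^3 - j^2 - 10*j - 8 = (j - 4)*(j^2 + 3*j + 2) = (j - 4)*(j + 2)*(j + 1)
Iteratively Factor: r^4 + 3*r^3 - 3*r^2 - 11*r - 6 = (r + 1)*(r^3 + 2*r^2 - 5*r - 6) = (r + 1)*(r + 3)*(r^2 - r - 2) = (r - 2)*(r + 1)*(r + 3)*(r + 1)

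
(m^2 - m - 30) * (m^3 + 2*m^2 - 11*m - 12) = m^5 + m^4 - 43*m^3 - 61*m^2 + 342*m + 360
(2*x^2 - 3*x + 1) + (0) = 2*x^2 - 3*x + 1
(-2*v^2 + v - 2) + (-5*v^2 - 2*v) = -7*v^2 - v - 2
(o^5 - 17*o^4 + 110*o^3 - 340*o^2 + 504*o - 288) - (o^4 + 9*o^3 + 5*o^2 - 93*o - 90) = o^5 - 18*o^4 + 101*o^3 - 345*o^2 + 597*o - 198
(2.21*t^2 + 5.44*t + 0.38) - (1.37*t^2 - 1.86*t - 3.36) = 0.84*t^2 + 7.3*t + 3.74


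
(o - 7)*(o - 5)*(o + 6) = o^3 - 6*o^2 - 37*o + 210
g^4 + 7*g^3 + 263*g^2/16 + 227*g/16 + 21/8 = (g + 1/4)*(g + 7/4)*(g + 2)*(g + 3)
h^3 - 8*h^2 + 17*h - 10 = (h - 5)*(h - 2)*(h - 1)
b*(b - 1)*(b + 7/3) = b^3 + 4*b^2/3 - 7*b/3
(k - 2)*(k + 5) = k^2 + 3*k - 10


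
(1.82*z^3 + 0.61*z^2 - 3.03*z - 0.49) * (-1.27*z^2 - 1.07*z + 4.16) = -2.3114*z^5 - 2.7221*z^4 + 10.7666*z^3 + 6.402*z^2 - 12.0805*z - 2.0384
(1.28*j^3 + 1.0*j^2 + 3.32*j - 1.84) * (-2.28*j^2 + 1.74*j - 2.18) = -2.9184*j^5 - 0.0528*j^4 - 8.62*j^3 + 7.792*j^2 - 10.4392*j + 4.0112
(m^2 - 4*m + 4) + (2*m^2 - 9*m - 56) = 3*m^2 - 13*m - 52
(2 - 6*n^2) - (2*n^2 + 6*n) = -8*n^2 - 6*n + 2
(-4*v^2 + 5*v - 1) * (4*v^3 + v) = -16*v^5 + 20*v^4 - 8*v^3 + 5*v^2 - v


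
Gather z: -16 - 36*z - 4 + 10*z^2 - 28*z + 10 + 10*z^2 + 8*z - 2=20*z^2 - 56*z - 12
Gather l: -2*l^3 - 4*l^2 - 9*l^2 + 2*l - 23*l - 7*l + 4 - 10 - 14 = -2*l^3 - 13*l^2 - 28*l - 20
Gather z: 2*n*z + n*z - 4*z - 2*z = z*(3*n - 6)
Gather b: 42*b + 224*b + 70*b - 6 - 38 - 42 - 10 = 336*b - 96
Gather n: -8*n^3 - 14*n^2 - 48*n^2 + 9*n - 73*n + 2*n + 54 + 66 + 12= -8*n^3 - 62*n^2 - 62*n + 132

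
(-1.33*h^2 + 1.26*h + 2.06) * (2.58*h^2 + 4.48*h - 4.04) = -3.4314*h^4 - 2.7076*h^3 + 16.3328*h^2 + 4.1384*h - 8.3224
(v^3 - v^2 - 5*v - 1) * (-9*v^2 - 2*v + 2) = -9*v^5 + 7*v^4 + 49*v^3 + 17*v^2 - 8*v - 2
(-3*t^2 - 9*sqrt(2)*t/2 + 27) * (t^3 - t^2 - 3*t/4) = -3*t^5 - 9*sqrt(2)*t^4/2 + 3*t^4 + 9*sqrt(2)*t^3/2 + 117*t^3/4 - 27*t^2 + 27*sqrt(2)*t^2/8 - 81*t/4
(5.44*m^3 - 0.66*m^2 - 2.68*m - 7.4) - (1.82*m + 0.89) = 5.44*m^3 - 0.66*m^2 - 4.5*m - 8.29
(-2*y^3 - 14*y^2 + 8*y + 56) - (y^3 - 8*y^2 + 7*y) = -3*y^3 - 6*y^2 + y + 56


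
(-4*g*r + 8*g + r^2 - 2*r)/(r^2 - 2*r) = (-4*g + r)/r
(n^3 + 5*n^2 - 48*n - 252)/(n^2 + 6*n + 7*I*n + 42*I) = (n^2 - n - 42)/(n + 7*I)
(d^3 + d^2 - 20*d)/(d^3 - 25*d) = (d - 4)/(d - 5)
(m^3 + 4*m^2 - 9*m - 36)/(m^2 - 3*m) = m + 7 + 12/m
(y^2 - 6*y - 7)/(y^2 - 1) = (y - 7)/(y - 1)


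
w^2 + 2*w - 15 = (w - 3)*(w + 5)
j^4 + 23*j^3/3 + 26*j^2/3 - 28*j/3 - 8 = (j - 1)*(j + 2/3)*(j + 2)*(j + 6)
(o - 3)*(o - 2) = o^2 - 5*o + 6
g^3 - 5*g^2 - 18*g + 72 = (g - 6)*(g - 3)*(g + 4)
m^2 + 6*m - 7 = (m - 1)*(m + 7)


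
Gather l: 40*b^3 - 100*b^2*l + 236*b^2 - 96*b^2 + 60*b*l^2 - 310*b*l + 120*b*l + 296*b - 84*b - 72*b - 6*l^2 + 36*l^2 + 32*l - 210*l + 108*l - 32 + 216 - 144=40*b^3 + 140*b^2 + 140*b + l^2*(60*b + 30) + l*(-100*b^2 - 190*b - 70) + 40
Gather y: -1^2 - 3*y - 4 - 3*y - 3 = -6*y - 8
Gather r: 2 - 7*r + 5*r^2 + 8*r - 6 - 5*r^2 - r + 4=0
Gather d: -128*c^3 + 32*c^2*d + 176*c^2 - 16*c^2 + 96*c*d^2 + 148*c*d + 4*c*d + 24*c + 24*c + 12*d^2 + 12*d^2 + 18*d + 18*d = -128*c^3 + 160*c^2 + 48*c + d^2*(96*c + 24) + d*(32*c^2 + 152*c + 36)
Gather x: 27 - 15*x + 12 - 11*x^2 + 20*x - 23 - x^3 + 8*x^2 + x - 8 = -x^3 - 3*x^2 + 6*x + 8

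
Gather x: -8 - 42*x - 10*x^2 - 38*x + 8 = -10*x^2 - 80*x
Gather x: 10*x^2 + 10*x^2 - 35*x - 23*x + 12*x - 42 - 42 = 20*x^2 - 46*x - 84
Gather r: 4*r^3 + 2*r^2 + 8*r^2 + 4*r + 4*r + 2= 4*r^3 + 10*r^2 + 8*r + 2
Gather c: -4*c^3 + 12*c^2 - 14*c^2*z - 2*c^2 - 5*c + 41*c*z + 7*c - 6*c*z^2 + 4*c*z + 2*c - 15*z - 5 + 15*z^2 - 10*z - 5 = -4*c^3 + c^2*(10 - 14*z) + c*(-6*z^2 + 45*z + 4) + 15*z^2 - 25*z - 10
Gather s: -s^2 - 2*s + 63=-s^2 - 2*s + 63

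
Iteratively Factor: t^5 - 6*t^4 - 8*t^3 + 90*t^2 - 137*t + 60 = (t - 1)*(t^4 - 5*t^3 - 13*t^2 + 77*t - 60) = (t - 1)^2*(t^3 - 4*t^2 - 17*t + 60) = (t - 5)*(t - 1)^2*(t^2 + t - 12) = (t - 5)*(t - 3)*(t - 1)^2*(t + 4)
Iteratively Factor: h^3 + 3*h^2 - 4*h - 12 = (h + 2)*(h^2 + h - 6) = (h - 2)*(h + 2)*(h + 3)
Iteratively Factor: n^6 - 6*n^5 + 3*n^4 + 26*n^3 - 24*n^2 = (n - 3)*(n^5 - 3*n^4 - 6*n^3 + 8*n^2) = (n - 4)*(n - 3)*(n^4 + n^3 - 2*n^2) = (n - 4)*(n - 3)*(n + 2)*(n^3 - n^2) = n*(n - 4)*(n - 3)*(n + 2)*(n^2 - n) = n^2*(n - 4)*(n - 3)*(n + 2)*(n - 1)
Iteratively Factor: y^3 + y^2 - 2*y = (y - 1)*(y^2 + 2*y) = y*(y - 1)*(y + 2)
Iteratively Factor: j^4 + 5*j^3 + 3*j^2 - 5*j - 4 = (j + 4)*(j^3 + j^2 - j - 1) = (j + 1)*(j + 4)*(j^2 - 1) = (j - 1)*(j + 1)*(j + 4)*(j + 1)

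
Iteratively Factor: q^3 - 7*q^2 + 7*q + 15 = (q - 3)*(q^2 - 4*q - 5) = (q - 3)*(q + 1)*(q - 5)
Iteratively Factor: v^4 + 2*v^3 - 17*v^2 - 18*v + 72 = (v - 2)*(v^3 + 4*v^2 - 9*v - 36) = (v - 2)*(v + 4)*(v^2 - 9) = (v - 2)*(v + 3)*(v + 4)*(v - 3)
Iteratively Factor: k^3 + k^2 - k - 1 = (k - 1)*(k^2 + 2*k + 1) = (k - 1)*(k + 1)*(k + 1)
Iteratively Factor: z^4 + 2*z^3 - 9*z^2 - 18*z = (z)*(z^3 + 2*z^2 - 9*z - 18) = z*(z + 3)*(z^2 - z - 6) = z*(z + 2)*(z + 3)*(z - 3)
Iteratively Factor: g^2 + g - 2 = (g + 2)*(g - 1)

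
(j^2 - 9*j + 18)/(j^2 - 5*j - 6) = (j - 3)/(j + 1)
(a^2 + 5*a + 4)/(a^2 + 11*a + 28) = (a + 1)/(a + 7)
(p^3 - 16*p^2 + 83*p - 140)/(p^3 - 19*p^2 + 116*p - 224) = (p - 5)/(p - 8)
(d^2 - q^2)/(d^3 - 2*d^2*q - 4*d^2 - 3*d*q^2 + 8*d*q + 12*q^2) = (-d + q)/(-d^2 + 3*d*q + 4*d - 12*q)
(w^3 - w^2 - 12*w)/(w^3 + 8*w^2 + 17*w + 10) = w*(w^2 - w - 12)/(w^3 + 8*w^2 + 17*w + 10)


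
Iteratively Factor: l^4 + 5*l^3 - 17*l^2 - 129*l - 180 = (l + 3)*(l^3 + 2*l^2 - 23*l - 60) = (l + 3)^2*(l^2 - l - 20) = (l + 3)^2*(l + 4)*(l - 5)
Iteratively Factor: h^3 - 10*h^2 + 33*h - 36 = (h - 3)*(h^2 - 7*h + 12) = (h - 4)*(h - 3)*(h - 3)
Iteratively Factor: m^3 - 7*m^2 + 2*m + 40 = (m - 4)*(m^2 - 3*m - 10) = (m - 4)*(m + 2)*(m - 5)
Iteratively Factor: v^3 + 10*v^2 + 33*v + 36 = (v + 3)*(v^2 + 7*v + 12) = (v + 3)^2*(v + 4)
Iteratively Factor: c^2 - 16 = (c + 4)*(c - 4)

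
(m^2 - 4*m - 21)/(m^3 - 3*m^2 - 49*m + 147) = (m + 3)/(m^2 + 4*m - 21)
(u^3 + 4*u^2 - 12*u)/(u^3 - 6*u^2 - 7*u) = (-u^2 - 4*u + 12)/(-u^2 + 6*u + 7)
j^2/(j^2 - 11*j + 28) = j^2/(j^2 - 11*j + 28)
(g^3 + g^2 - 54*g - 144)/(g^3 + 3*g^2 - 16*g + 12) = (g^2 - 5*g - 24)/(g^2 - 3*g + 2)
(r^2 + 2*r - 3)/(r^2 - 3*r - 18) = (r - 1)/(r - 6)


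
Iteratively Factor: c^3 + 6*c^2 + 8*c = (c)*(c^2 + 6*c + 8) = c*(c + 2)*(c + 4)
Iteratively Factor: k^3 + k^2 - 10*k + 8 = (k - 2)*(k^2 + 3*k - 4) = (k - 2)*(k + 4)*(k - 1)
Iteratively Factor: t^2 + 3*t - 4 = (t + 4)*(t - 1)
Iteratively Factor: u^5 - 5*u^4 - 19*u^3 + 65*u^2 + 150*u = (u - 5)*(u^4 - 19*u^2 - 30*u) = (u - 5)*(u + 3)*(u^3 - 3*u^2 - 10*u) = (u - 5)*(u + 2)*(u + 3)*(u^2 - 5*u) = (u - 5)^2*(u + 2)*(u + 3)*(u)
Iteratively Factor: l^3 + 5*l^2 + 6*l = (l + 3)*(l^2 + 2*l) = (l + 2)*(l + 3)*(l)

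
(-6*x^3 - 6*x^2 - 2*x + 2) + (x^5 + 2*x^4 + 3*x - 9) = x^5 + 2*x^4 - 6*x^3 - 6*x^2 + x - 7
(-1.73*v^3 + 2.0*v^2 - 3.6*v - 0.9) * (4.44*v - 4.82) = -7.6812*v^4 + 17.2186*v^3 - 25.624*v^2 + 13.356*v + 4.338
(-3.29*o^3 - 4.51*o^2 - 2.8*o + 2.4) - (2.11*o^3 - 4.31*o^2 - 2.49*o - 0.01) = -5.4*o^3 - 0.2*o^2 - 0.31*o + 2.41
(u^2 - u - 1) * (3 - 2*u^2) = -2*u^4 + 2*u^3 + 5*u^2 - 3*u - 3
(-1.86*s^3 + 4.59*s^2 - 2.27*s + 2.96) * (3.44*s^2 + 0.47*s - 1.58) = -6.3984*s^5 + 14.9154*s^4 - 2.7127*s^3 + 1.8633*s^2 + 4.9778*s - 4.6768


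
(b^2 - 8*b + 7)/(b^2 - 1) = (b - 7)/(b + 1)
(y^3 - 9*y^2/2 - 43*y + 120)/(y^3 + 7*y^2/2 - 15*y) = (y - 8)/y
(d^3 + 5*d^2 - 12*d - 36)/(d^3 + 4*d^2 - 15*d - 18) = (d + 2)/(d + 1)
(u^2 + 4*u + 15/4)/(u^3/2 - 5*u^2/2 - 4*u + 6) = (4*u^2 + 16*u + 15)/(2*(u^3 - 5*u^2 - 8*u + 12))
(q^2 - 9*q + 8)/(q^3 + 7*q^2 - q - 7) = (q - 8)/(q^2 + 8*q + 7)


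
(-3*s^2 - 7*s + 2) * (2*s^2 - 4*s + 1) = -6*s^4 - 2*s^3 + 29*s^2 - 15*s + 2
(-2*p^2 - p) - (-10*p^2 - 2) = 8*p^2 - p + 2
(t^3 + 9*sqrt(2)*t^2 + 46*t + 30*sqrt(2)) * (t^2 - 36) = t^5 + 9*sqrt(2)*t^4 + 10*t^3 - 294*sqrt(2)*t^2 - 1656*t - 1080*sqrt(2)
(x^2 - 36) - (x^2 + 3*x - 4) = -3*x - 32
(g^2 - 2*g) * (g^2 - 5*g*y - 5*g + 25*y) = g^4 - 5*g^3*y - 7*g^3 + 35*g^2*y + 10*g^2 - 50*g*y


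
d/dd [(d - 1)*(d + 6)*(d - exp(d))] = -d^2*exp(d) + 3*d^2 - 7*d*exp(d) + 10*d + exp(d) - 6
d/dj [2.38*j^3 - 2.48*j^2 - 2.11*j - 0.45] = 7.14*j^2 - 4.96*j - 2.11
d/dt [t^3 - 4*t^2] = t*(3*t - 8)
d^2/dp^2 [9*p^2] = 18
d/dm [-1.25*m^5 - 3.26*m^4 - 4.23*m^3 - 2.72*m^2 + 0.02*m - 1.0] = -6.25*m^4 - 13.04*m^3 - 12.69*m^2 - 5.44*m + 0.02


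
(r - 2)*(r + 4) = r^2 + 2*r - 8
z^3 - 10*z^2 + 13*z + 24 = (z - 8)*(z - 3)*(z + 1)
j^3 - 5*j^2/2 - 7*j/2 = j*(j - 7/2)*(j + 1)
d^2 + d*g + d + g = (d + 1)*(d + g)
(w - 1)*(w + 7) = w^2 + 6*w - 7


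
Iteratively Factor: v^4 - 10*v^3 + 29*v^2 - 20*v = (v - 5)*(v^3 - 5*v^2 + 4*v) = (v - 5)*(v - 4)*(v^2 - v) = v*(v - 5)*(v - 4)*(v - 1)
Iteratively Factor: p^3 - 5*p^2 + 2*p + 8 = (p - 4)*(p^2 - p - 2) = (p - 4)*(p - 2)*(p + 1)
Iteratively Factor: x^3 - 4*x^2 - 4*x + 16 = (x - 4)*(x^2 - 4) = (x - 4)*(x + 2)*(x - 2)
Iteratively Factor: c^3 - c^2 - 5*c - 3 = (c + 1)*(c^2 - 2*c - 3) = (c - 3)*(c + 1)*(c + 1)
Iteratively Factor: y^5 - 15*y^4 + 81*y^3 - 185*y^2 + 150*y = (y - 5)*(y^4 - 10*y^3 + 31*y^2 - 30*y) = y*(y - 5)*(y^3 - 10*y^2 + 31*y - 30) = y*(y - 5)^2*(y^2 - 5*y + 6) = y*(y - 5)^2*(y - 3)*(y - 2)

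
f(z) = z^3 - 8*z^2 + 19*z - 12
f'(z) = 3*z^2 - 16*z + 19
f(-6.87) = -844.35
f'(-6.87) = 270.51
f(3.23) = -0.39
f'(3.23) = -1.38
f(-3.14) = -181.50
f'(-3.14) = 98.82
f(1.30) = 1.38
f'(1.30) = 3.27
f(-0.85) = -34.54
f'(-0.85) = 34.77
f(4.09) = 0.30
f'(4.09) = 3.74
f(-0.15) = -15.03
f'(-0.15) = 21.47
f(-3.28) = -195.67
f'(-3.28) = 103.76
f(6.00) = 30.00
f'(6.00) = 31.00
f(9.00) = 240.00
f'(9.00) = 118.00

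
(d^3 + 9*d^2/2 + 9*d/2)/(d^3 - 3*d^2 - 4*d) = (2*d^2 + 9*d + 9)/(2*(d^2 - 3*d - 4))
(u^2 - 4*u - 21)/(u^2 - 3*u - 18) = (u - 7)/(u - 6)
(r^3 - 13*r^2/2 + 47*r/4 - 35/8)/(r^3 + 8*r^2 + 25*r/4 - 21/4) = (4*r^2 - 24*r + 35)/(2*(2*r^2 + 17*r + 21))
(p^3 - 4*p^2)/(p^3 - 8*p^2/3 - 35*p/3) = 3*p*(4 - p)/(-3*p^2 + 8*p + 35)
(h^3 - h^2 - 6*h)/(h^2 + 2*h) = h - 3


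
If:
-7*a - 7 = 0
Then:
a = -1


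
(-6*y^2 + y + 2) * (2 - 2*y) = 12*y^3 - 14*y^2 - 2*y + 4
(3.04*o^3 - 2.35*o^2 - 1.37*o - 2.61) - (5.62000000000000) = 3.04*o^3 - 2.35*o^2 - 1.37*o - 8.23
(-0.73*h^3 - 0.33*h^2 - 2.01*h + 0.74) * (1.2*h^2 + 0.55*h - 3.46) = -0.876*h^5 - 0.7975*h^4 - 0.0676999999999999*h^3 + 0.9243*h^2 + 7.3616*h - 2.5604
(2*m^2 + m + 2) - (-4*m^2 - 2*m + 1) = 6*m^2 + 3*m + 1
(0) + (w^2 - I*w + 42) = w^2 - I*w + 42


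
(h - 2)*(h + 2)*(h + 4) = h^3 + 4*h^2 - 4*h - 16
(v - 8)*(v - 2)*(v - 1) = v^3 - 11*v^2 + 26*v - 16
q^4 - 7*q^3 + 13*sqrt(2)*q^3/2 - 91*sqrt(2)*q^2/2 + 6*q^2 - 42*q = q*(q - 7)*(q + sqrt(2)/2)*(q + 6*sqrt(2))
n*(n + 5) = n^2 + 5*n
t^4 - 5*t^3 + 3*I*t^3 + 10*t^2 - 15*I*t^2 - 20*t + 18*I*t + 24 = (t - 3)*(t - 2)*(t - I)*(t + 4*I)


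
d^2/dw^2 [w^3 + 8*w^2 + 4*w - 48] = 6*w + 16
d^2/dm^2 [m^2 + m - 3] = 2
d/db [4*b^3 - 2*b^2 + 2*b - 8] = 12*b^2 - 4*b + 2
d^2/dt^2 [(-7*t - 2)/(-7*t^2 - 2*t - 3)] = 2*(4*(7*t + 1)^2*(7*t + 2) - 7*(21*t + 4)*(7*t^2 + 2*t + 3))/(7*t^2 + 2*t + 3)^3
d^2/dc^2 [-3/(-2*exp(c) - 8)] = 3*(exp(c) - 4)*exp(c)/(2*(exp(c) + 4)^3)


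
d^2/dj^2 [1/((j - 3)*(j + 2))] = 2*((j - 3)^2 + (j - 3)*(j + 2) + (j + 2)^2)/((j - 3)^3*(j + 2)^3)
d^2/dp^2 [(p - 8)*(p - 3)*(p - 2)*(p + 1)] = 12*p^2 - 72*p + 66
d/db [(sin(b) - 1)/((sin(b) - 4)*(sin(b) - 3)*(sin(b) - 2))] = 2*(-sin(b)^3 + 6*sin(b)^2 - 9*sin(b) + 1)*cos(b)/((sin(b) - 4)^2*(sin(b) - 3)^2*(sin(b) - 2)^2)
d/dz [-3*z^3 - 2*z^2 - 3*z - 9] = -9*z^2 - 4*z - 3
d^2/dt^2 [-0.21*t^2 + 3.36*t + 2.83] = -0.420000000000000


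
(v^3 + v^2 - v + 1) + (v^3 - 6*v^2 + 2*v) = 2*v^3 - 5*v^2 + v + 1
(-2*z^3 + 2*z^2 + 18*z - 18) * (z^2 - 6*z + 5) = -2*z^5 + 14*z^4 - 4*z^3 - 116*z^2 + 198*z - 90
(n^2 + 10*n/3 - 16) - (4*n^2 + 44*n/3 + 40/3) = -3*n^2 - 34*n/3 - 88/3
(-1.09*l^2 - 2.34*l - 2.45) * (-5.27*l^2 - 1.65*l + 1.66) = 5.7443*l^4 + 14.1303*l^3 + 14.9631*l^2 + 0.158100000000001*l - 4.067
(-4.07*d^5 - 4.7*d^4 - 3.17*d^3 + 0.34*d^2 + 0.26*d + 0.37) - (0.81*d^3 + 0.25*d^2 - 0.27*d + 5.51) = -4.07*d^5 - 4.7*d^4 - 3.98*d^3 + 0.09*d^2 + 0.53*d - 5.14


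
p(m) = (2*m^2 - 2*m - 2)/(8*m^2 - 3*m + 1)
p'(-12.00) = 0.00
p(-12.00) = 0.26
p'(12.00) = 0.00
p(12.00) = 0.23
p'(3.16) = 0.04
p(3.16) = 0.16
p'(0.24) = 2.22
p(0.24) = -3.19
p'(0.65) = 3.32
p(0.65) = -1.01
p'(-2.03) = -0.02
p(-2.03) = 0.26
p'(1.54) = 0.30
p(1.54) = -0.02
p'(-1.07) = -0.20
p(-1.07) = 0.18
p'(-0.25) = -3.23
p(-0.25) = -0.61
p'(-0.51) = -1.12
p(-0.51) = -0.10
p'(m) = (3 - 16*m)*(2*m^2 - 2*m - 2)/(8*m^2 - 3*m + 1)^2 + (4*m - 2)/(8*m^2 - 3*m + 1) = 2*(5*m^2 + 18*m - 4)/(64*m^4 - 48*m^3 + 25*m^2 - 6*m + 1)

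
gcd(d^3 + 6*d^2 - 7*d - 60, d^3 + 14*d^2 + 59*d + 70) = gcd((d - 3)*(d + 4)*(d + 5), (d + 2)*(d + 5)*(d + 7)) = d + 5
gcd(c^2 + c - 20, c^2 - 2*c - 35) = c + 5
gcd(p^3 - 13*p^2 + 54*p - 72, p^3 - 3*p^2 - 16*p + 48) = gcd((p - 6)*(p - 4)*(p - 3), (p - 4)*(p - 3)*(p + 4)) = p^2 - 7*p + 12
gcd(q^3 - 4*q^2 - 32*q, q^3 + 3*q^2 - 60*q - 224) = q^2 - 4*q - 32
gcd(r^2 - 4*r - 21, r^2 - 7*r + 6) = 1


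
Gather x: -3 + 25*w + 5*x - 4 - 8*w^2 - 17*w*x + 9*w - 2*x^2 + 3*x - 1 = -8*w^2 + 34*w - 2*x^2 + x*(8 - 17*w) - 8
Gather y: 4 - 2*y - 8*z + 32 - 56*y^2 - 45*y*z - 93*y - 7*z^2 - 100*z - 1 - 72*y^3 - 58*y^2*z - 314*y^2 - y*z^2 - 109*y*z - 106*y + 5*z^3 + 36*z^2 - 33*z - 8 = -72*y^3 + y^2*(-58*z - 370) + y*(-z^2 - 154*z - 201) + 5*z^3 + 29*z^2 - 141*z + 27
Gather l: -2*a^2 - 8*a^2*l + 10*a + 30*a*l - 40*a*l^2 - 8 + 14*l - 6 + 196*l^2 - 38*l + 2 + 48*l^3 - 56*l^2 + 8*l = -2*a^2 + 10*a + 48*l^3 + l^2*(140 - 40*a) + l*(-8*a^2 + 30*a - 16) - 12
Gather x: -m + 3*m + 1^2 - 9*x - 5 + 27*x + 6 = 2*m + 18*x + 2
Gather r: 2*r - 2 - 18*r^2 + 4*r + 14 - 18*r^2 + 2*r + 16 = -36*r^2 + 8*r + 28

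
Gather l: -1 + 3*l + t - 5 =3*l + t - 6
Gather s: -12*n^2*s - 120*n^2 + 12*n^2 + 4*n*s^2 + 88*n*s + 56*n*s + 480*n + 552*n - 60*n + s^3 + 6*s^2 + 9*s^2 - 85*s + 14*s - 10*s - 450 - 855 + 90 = -108*n^2 + 972*n + s^3 + s^2*(4*n + 15) + s*(-12*n^2 + 144*n - 81) - 1215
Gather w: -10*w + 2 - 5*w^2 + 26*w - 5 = -5*w^2 + 16*w - 3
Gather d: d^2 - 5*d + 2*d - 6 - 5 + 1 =d^2 - 3*d - 10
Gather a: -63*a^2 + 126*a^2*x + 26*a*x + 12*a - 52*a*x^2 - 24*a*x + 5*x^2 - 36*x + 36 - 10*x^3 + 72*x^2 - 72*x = a^2*(126*x - 63) + a*(-52*x^2 + 2*x + 12) - 10*x^3 + 77*x^2 - 108*x + 36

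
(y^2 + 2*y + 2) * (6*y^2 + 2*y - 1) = 6*y^4 + 14*y^3 + 15*y^2 + 2*y - 2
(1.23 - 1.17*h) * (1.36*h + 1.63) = -1.5912*h^2 - 0.2343*h + 2.0049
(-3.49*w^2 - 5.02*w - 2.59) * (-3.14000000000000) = 10.9586*w^2 + 15.7628*w + 8.1326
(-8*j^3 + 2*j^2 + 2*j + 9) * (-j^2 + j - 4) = 8*j^5 - 10*j^4 + 32*j^3 - 15*j^2 + j - 36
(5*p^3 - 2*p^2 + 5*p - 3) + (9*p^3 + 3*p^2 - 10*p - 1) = 14*p^3 + p^2 - 5*p - 4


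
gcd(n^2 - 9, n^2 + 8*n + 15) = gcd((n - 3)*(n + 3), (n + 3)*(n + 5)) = n + 3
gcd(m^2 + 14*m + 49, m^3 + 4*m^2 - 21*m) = m + 7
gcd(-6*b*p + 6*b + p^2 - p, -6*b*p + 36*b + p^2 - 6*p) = -6*b + p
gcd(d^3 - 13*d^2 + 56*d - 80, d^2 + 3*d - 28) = d - 4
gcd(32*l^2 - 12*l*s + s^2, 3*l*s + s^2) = 1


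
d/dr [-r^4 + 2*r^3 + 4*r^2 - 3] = 2*r*(-2*r^2 + 3*r + 4)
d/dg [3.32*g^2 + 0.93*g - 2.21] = 6.64*g + 0.93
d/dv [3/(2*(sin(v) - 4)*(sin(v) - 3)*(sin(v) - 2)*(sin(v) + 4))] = 3*(-4*sin(v)^3 + 15*sin(v)^2 + 20*sin(v) - 80)*cos(v)/(2*(sin(v) - 4)^2*(sin(v) - 3)^2*(sin(v) - 2)^2*(sin(v) + 4)^2)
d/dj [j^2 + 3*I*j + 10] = 2*j + 3*I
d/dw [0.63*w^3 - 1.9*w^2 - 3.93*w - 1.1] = 1.89*w^2 - 3.8*w - 3.93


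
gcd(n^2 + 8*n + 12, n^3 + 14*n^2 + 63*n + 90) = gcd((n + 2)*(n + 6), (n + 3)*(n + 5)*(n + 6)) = n + 6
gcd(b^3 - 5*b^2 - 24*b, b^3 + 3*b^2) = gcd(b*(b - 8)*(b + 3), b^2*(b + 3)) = b^2 + 3*b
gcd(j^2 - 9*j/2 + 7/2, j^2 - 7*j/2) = j - 7/2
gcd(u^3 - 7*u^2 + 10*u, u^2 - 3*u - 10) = u - 5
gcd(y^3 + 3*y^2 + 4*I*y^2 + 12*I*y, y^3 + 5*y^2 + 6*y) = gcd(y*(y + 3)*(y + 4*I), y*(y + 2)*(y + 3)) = y^2 + 3*y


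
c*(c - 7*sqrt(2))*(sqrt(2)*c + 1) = sqrt(2)*c^3 - 13*c^2 - 7*sqrt(2)*c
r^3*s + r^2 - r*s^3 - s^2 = (r - s)*(r + s)*(r*s + 1)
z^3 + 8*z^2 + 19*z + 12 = (z + 1)*(z + 3)*(z + 4)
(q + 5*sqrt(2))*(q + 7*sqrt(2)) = q^2 + 12*sqrt(2)*q + 70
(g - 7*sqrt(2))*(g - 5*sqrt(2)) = g^2 - 12*sqrt(2)*g + 70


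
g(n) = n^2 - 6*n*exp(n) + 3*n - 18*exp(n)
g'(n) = -6*n*exp(n) + 2*n - 24*exp(n) + 3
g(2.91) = -633.73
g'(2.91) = -752.25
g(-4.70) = 8.08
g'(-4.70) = -6.36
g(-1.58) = -4.00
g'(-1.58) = -3.15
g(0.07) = -19.54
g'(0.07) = -23.05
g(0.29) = -25.43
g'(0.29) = -30.82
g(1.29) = -87.97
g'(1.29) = -109.72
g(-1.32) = -4.91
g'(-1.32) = -3.94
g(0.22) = -23.37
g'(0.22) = -28.11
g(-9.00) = 54.00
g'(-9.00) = -15.00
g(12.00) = -14647751.23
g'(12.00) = -15624432.98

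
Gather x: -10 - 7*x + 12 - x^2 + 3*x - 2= -x^2 - 4*x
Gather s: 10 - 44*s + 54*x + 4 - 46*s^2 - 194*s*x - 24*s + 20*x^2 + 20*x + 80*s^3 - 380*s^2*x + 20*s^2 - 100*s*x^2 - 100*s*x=80*s^3 + s^2*(-380*x - 26) + s*(-100*x^2 - 294*x - 68) + 20*x^2 + 74*x + 14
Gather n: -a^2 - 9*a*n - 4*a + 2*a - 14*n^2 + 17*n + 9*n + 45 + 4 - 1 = -a^2 - 2*a - 14*n^2 + n*(26 - 9*a) + 48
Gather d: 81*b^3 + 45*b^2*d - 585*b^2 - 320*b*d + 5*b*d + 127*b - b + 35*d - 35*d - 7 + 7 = 81*b^3 - 585*b^2 + 126*b + d*(45*b^2 - 315*b)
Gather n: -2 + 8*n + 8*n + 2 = 16*n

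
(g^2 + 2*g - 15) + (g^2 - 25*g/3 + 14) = 2*g^2 - 19*g/3 - 1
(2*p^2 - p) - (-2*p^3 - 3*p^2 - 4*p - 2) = 2*p^3 + 5*p^2 + 3*p + 2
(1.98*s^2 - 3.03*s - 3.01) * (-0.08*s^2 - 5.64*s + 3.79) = -0.1584*s^4 - 10.9248*s^3 + 24.8342*s^2 + 5.4927*s - 11.4079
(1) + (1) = 2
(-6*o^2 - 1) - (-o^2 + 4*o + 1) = -5*o^2 - 4*o - 2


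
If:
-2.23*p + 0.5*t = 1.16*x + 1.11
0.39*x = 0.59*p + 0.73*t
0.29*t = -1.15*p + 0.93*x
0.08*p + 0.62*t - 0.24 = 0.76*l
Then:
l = -0.30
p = -0.30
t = 0.05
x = -0.36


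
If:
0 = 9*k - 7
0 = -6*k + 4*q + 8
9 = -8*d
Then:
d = -9/8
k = 7/9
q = -5/6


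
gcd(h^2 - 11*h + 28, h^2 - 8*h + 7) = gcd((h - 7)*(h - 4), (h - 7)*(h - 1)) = h - 7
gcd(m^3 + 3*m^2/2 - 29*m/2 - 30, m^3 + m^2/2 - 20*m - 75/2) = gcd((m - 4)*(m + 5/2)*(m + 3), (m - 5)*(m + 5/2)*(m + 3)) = m^2 + 11*m/2 + 15/2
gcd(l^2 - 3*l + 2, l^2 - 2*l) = l - 2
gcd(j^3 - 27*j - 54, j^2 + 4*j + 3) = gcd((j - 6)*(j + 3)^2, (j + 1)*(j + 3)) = j + 3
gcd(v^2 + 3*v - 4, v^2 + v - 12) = v + 4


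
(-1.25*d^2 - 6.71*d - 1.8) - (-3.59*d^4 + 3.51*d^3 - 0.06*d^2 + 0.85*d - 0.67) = 3.59*d^4 - 3.51*d^3 - 1.19*d^2 - 7.56*d - 1.13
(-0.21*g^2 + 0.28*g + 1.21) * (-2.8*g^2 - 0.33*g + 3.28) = 0.588*g^4 - 0.7147*g^3 - 4.1692*g^2 + 0.5191*g + 3.9688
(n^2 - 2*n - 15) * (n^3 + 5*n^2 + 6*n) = n^5 + 3*n^4 - 19*n^3 - 87*n^2 - 90*n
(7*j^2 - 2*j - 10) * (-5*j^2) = -35*j^4 + 10*j^3 + 50*j^2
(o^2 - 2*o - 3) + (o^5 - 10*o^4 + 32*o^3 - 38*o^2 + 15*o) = o^5 - 10*o^4 + 32*o^3 - 37*o^2 + 13*o - 3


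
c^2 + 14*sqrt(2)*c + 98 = (c + 7*sqrt(2))^2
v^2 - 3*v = v*(v - 3)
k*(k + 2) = k^2 + 2*k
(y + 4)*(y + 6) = y^2 + 10*y + 24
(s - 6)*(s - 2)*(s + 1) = s^3 - 7*s^2 + 4*s + 12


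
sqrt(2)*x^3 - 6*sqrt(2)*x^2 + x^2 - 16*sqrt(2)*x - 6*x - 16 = (x - 8)*(x + 2)*(sqrt(2)*x + 1)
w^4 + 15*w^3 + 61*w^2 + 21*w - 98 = (w - 1)*(w + 2)*(w + 7)^2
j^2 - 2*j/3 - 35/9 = (j - 7/3)*(j + 5/3)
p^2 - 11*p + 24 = (p - 8)*(p - 3)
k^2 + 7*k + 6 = (k + 1)*(k + 6)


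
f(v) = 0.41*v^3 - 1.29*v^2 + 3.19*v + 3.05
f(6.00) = 64.31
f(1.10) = 5.54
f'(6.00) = 31.99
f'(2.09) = 3.17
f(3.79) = 18.93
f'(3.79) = 11.08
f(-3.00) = -29.20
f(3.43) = 15.36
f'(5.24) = 23.44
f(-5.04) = -98.29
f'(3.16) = 7.32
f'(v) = 1.23*v^2 - 2.58*v + 3.19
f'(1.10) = 1.84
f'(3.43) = 8.81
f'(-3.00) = 22.00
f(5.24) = 43.34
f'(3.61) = 9.91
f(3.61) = 17.04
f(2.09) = 7.83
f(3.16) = 13.19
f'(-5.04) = 47.44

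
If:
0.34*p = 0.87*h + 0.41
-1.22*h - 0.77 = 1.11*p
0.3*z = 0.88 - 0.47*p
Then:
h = -0.52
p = -0.12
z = 3.13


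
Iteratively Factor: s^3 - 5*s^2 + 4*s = (s)*(s^2 - 5*s + 4) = s*(s - 4)*(s - 1)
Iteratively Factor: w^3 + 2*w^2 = (w)*(w^2 + 2*w) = w^2*(w + 2)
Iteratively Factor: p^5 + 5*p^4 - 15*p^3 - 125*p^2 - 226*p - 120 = (p + 3)*(p^4 + 2*p^3 - 21*p^2 - 62*p - 40) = (p + 2)*(p + 3)*(p^3 - 21*p - 20) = (p + 1)*(p + 2)*(p + 3)*(p^2 - p - 20) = (p - 5)*(p + 1)*(p + 2)*(p + 3)*(p + 4)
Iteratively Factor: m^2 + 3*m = (m + 3)*(m)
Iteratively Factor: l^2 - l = (l)*(l - 1)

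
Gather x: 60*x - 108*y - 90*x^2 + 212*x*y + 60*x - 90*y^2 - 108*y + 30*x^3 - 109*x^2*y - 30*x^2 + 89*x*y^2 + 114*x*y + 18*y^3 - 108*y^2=30*x^3 + x^2*(-109*y - 120) + x*(89*y^2 + 326*y + 120) + 18*y^3 - 198*y^2 - 216*y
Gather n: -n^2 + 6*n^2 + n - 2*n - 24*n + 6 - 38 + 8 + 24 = 5*n^2 - 25*n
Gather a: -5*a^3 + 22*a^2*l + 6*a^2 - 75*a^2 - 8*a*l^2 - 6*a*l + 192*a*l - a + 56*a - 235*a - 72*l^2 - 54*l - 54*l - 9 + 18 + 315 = -5*a^3 + a^2*(22*l - 69) + a*(-8*l^2 + 186*l - 180) - 72*l^2 - 108*l + 324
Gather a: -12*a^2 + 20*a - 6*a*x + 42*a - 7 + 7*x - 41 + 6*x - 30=-12*a^2 + a*(62 - 6*x) + 13*x - 78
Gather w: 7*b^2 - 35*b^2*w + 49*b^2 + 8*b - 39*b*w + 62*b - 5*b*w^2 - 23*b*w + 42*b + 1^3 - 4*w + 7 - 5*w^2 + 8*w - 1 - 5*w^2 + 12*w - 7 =56*b^2 + 112*b + w^2*(-5*b - 10) + w*(-35*b^2 - 62*b + 16)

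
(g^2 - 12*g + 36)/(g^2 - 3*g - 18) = (g - 6)/(g + 3)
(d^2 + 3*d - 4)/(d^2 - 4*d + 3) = (d + 4)/(d - 3)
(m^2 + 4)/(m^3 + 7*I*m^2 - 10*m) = (m - 2*I)/(m*(m + 5*I))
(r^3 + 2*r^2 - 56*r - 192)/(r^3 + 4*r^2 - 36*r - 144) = (r - 8)/(r - 6)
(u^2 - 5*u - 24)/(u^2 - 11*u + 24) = (u + 3)/(u - 3)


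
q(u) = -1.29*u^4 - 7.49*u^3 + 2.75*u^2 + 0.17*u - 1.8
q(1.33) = -18.37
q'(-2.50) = -73.39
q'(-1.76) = -50.98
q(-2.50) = 81.60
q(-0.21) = -1.65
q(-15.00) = -39413.10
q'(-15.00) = 12276.92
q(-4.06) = 193.59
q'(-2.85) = -78.57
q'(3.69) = -544.74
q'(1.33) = -44.40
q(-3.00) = 120.18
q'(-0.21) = -1.93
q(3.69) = -579.22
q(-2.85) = 108.33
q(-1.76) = 34.88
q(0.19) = -1.72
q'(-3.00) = -79.24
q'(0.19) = 0.37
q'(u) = -5.16*u^3 - 22.47*u^2 + 5.5*u + 0.17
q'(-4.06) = -47.22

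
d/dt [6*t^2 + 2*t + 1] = 12*t + 2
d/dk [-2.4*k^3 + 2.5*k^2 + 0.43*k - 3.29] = -7.2*k^2 + 5.0*k + 0.43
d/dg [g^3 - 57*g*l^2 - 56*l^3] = 3*g^2 - 57*l^2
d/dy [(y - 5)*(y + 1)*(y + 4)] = 3*y^2 - 21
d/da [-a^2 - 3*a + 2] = -2*a - 3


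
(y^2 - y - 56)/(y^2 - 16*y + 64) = (y + 7)/(y - 8)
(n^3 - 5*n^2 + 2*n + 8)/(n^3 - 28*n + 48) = (n + 1)/(n + 6)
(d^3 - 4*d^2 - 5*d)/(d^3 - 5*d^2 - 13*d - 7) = d*(d - 5)/(d^2 - 6*d - 7)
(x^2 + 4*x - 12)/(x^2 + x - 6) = (x + 6)/(x + 3)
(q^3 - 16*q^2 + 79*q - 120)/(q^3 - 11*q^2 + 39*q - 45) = (q - 8)/(q - 3)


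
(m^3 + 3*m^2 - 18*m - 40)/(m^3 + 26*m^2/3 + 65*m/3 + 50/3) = 3*(m - 4)/(3*m + 5)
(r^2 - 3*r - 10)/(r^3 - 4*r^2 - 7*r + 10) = 1/(r - 1)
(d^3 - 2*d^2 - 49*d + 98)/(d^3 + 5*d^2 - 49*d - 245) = (d - 2)/(d + 5)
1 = 1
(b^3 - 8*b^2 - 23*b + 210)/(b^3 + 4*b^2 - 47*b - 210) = (b - 6)/(b + 6)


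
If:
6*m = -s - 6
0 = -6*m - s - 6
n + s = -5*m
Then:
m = -s/6 - 1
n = 5 - s/6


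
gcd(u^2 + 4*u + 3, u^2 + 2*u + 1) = u + 1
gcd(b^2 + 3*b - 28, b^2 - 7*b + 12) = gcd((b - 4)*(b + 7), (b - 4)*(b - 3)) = b - 4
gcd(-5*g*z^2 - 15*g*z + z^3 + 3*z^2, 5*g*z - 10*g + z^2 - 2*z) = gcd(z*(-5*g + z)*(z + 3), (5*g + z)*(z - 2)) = 1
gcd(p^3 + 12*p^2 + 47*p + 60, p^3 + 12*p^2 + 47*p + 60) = p^3 + 12*p^2 + 47*p + 60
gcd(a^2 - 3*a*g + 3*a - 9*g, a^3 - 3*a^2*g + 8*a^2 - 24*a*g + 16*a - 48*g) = a - 3*g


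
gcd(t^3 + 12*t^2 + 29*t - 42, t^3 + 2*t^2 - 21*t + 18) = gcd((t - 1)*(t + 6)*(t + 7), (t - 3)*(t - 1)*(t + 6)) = t^2 + 5*t - 6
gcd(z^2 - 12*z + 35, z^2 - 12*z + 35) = z^2 - 12*z + 35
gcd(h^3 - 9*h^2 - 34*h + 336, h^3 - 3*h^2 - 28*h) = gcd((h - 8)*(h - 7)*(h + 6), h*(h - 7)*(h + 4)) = h - 7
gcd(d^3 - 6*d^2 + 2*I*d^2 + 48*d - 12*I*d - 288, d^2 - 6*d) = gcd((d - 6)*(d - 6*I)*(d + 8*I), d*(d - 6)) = d - 6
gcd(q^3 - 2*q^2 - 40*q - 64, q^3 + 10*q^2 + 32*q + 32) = q^2 + 6*q + 8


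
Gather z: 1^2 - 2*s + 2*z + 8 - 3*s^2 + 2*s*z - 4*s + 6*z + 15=-3*s^2 - 6*s + z*(2*s + 8) + 24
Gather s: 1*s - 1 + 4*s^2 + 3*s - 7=4*s^2 + 4*s - 8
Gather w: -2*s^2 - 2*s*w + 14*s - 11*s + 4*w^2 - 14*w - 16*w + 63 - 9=-2*s^2 + 3*s + 4*w^2 + w*(-2*s - 30) + 54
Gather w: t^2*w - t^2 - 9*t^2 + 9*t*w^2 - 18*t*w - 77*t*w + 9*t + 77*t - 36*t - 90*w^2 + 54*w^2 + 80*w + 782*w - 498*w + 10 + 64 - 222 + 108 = -10*t^2 + 50*t + w^2*(9*t - 36) + w*(t^2 - 95*t + 364) - 40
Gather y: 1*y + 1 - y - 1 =0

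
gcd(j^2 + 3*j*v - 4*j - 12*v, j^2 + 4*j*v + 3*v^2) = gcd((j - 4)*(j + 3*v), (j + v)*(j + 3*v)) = j + 3*v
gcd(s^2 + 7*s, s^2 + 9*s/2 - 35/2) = s + 7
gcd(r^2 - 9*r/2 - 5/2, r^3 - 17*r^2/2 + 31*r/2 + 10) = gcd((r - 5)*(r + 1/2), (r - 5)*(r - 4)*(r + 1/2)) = r^2 - 9*r/2 - 5/2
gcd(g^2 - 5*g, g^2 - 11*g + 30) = g - 5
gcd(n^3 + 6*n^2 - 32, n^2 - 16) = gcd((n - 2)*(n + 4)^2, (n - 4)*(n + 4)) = n + 4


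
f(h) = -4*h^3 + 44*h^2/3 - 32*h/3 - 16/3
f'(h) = -12*h^2 + 88*h/3 - 32/3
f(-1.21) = 36.13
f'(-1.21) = -63.73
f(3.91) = -61.92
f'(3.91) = -79.43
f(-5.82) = 1342.09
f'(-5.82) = -587.86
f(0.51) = -7.49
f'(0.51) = 1.17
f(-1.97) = 103.18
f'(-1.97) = -115.02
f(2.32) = -1.09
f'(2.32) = -7.20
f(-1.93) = 98.64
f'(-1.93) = -111.98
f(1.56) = -1.47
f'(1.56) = 5.89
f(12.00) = -4933.33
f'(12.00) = -1386.67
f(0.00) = -5.33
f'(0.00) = -10.67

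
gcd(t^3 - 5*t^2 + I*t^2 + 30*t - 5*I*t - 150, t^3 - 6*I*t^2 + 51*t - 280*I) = t - 5*I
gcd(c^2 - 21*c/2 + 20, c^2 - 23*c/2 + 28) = c - 8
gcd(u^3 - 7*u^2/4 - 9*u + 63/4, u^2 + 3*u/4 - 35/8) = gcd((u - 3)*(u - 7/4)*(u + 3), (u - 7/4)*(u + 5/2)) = u - 7/4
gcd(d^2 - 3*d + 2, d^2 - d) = d - 1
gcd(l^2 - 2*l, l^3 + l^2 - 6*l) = l^2 - 2*l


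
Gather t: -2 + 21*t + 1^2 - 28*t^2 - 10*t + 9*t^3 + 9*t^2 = 9*t^3 - 19*t^2 + 11*t - 1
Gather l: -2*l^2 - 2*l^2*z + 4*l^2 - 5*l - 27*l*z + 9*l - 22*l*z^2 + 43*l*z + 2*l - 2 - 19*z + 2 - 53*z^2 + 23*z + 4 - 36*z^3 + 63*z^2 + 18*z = l^2*(2 - 2*z) + l*(-22*z^2 + 16*z + 6) - 36*z^3 + 10*z^2 + 22*z + 4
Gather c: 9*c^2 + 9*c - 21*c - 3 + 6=9*c^2 - 12*c + 3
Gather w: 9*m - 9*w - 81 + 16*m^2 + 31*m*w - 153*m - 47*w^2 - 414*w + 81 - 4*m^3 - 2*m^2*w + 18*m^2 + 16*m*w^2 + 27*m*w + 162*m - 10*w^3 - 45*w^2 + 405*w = -4*m^3 + 34*m^2 + 18*m - 10*w^3 + w^2*(16*m - 92) + w*(-2*m^2 + 58*m - 18)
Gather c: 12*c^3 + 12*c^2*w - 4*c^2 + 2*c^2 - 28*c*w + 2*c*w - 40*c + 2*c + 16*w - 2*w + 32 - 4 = 12*c^3 + c^2*(12*w - 2) + c*(-26*w - 38) + 14*w + 28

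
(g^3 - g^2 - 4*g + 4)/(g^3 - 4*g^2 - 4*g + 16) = (g - 1)/(g - 4)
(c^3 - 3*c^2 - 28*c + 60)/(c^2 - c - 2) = (c^2 - c - 30)/(c + 1)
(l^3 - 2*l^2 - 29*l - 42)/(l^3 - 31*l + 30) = (l^3 - 2*l^2 - 29*l - 42)/(l^3 - 31*l + 30)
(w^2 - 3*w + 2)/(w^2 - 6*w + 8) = (w - 1)/(w - 4)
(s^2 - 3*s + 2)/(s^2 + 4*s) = (s^2 - 3*s + 2)/(s*(s + 4))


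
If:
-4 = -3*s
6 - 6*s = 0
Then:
No Solution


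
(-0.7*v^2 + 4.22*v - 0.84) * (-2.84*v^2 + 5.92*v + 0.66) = 1.988*v^4 - 16.1288*v^3 + 26.906*v^2 - 2.1876*v - 0.5544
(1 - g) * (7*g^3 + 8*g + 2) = -7*g^4 + 7*g^3 - 8*g^2 + 6*g + 2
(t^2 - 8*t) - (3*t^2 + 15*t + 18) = -2*t^2 - 23*t - 18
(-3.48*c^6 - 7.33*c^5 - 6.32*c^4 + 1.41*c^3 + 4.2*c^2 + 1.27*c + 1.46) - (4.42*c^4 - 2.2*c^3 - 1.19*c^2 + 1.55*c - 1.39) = -3.48*c^6 - 7.33*c^5 - 10.74*c^4 + 3.61*c^3 + 5.39*c^2 - 0.28*c + 2.85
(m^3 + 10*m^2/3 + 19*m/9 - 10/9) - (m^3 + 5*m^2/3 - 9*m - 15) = 5*m^2/3 + 100*m/9 + 125/9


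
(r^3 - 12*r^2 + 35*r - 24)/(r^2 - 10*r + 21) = (r^2 - 9*r + 8)/(r - 7)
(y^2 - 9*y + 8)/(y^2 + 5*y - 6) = (y - 8)/(y + 6)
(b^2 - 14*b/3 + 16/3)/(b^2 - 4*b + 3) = (3*b^2 - 14*b + 16)/(3*(b^2 - 4*b + 3))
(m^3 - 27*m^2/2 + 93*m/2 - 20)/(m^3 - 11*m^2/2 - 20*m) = (2*m^2 - 11*m + 5)/(m*(2*m + 5))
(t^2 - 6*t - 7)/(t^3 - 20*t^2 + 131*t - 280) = (t + 1)/(t^2 - 13*t + 40)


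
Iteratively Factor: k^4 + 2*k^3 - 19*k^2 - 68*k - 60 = (k + 3)*(k^3 - k^2 - 16*k - 20) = (k + 2)*(k + 3)*(k^2 - 3*k - 10) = (k + 2)^2*(k + 3)*(k - 5)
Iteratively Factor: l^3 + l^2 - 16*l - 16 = (l - 4)*(l^2 + 5*l + 4) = (l - 4)*(l + 1)*(l + 4)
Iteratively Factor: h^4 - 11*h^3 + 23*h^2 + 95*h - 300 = (h - 4)*(h^3 - 7*h^2 - 5*h + 75) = (h - 5)*(h - 4)*(h^2 - 2*h - 15) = (h - 5)^2*(h - 4)*(h + 3)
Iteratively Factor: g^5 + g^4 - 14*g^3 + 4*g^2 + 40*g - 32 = (g - 1)*(g^4 + 2*g^3 - 12*g^2 - 8*g + 32) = (g - 1)*(g + 4)*(g^3 - 2*g^2 - 4*g + 8) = (g - 2)*(g - 1)*(g + 4)*(g^2 - 4) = (g - 2)*(g - 1)*(g + 2)*(g + 4)*(g - 2)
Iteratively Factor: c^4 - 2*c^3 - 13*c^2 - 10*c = (c + 1)*(c^3 - 3*c^2 - 10*c) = (c - 5)*(c + 1)*(c^2 + 2*c) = (c - 5)*(c + 1)*(c + 2)*(c)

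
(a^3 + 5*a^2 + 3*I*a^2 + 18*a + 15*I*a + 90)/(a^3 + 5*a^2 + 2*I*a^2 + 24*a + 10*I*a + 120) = (a - 3*I)/(a - 4*I)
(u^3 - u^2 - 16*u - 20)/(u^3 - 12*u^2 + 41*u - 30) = (u^2 + 4*u + 4)/(u^2 - 7*u + 6)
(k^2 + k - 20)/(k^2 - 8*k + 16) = (k + 5)/(k - 4)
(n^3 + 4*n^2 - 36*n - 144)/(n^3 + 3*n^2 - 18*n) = (n^2 - 2*n - 24)/(n*(n - 3))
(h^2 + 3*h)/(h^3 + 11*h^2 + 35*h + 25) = h*(h + 3)/(h^3 + 11*h^2 + 35*h + 25)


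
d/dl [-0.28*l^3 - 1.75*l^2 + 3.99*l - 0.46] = -0.84*l^2 - 3.5*l + 3.99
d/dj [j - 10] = 1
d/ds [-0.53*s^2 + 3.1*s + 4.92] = 3.1 - 1.06*s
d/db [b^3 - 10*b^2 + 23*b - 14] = 3*b^2 - 20*b + 23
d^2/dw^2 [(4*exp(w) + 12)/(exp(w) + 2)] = 4*(exp(w) - 2)*exp(w)/(exp(3*w) + 6*exp(2*w) + 12*exp(w) + 8)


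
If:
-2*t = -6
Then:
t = 3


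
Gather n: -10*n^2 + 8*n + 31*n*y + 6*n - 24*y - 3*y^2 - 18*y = -10*n^2 + n*(31*y + 14) - 3*y^2 - 42*y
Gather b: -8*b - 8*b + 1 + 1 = 2 - 16*b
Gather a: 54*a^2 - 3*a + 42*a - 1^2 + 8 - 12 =54*a^2 + 39*a - 5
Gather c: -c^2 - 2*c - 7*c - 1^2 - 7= -c^2 - 9*c - 8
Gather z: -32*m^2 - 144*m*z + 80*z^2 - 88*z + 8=-32*m^2 + 80*z^2 + z*(-144*m - 88) + 8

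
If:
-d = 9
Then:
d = -9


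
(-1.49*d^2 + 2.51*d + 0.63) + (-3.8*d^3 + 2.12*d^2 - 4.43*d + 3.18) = -3.8*d^3 + 0.63*d^2 - 1.92*d + 3.81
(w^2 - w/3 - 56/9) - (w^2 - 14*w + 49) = 41*w/3 - 497/9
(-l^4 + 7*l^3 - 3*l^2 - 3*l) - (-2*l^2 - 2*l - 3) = -l^4 + 7*l^3 - l^2 - l + 3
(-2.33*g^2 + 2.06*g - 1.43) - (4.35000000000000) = -2.33*g^2 + 2.06*g - 5.78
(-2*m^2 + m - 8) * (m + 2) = -2*m^3 - 3*m^2 - 6*m - 16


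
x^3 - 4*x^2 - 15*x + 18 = (x - 6)*(x - 1)*(x + 3)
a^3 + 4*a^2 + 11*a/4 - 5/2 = (a - 1/2)*(a + 2)*(a + 5/2)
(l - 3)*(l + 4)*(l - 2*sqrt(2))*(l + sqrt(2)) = l^4 - sqrt(2)*l^3 + l^3 - 16*l^2 - sqrt(2)*l^2 - 4*l + 12*sqrt(2)*l + 48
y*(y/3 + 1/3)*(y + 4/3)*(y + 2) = y^4/3 + 13*y^3/9 + 2*y^2 + 8*y/9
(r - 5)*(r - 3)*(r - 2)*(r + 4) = r^4 - 6*r^3 - 9*r^2 + 94*r - 120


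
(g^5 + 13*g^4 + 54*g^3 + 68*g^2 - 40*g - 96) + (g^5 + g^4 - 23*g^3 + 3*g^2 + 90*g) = 2*g^5 + 14*g^4 + 31*g^3 + 71*g^2 + 50*g - 96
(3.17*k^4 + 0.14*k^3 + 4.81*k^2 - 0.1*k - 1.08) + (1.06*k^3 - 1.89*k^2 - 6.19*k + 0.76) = 3.17*k^4 + 1.2*k^3 + 2.92*k^2 - 6.29*k - 0.32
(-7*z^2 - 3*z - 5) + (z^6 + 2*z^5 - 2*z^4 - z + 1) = z^6 + 2*z^5 - 2*z^4 - 7*z^2 - 4*z - 4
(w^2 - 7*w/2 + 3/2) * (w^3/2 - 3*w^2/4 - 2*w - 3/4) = w^5/2 - 5*w^4/2 + 11*w^3/8 + 41*w^2/8 - 3*w/8 - 9/8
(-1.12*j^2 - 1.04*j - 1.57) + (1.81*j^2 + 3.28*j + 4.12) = 0.69*j^2 + 2.24*j + 2.55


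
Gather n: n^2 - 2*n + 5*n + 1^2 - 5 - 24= n^2 + 3*n - 28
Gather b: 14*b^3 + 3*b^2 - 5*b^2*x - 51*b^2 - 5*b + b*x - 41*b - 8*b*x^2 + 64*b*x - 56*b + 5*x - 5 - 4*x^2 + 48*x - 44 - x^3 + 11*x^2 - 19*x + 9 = 14*b^3 + b^2*(-5*x - 48) + b*(-8*x^2 + 65*x - 102) - x^3 + 7*x^2 + 34*x - 40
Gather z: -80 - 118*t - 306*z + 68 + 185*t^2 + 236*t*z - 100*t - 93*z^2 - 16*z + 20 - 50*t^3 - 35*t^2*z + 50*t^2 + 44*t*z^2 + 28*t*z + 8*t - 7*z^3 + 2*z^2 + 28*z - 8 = -50*t^3 + 235*t^2 - 210*t - 7*z^3 + z^2*(44*t - 91) + z*(-35*t^2 + 264*t - 294)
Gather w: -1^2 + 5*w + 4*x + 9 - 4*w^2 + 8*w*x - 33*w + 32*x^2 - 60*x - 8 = -4*w^2 + w*(8*x - 28) + 32*x^2 - 56*x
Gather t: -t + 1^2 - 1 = -t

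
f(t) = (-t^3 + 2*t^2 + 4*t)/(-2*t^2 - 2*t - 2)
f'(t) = (4*t + 2)*(-t^3 + 2*t^2 + 4*t)/(-2*t^2 - 2*t - 2)^2 + (-3*t^2 + 4*t + 4)/(-2*t^2 - 2*t - 2)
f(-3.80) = -2.94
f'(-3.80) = 0.67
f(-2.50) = -1.91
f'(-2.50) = 1.00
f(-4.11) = -3.15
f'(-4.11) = 0.64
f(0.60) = -0.74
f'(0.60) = -0.53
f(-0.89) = 0.70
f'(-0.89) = 1.68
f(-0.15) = 0.32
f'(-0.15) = -2.16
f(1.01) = -0.83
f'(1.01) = 0.01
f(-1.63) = -0.77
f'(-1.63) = 1.73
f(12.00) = 4.43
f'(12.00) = 0.50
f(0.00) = 0.00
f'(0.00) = -2.00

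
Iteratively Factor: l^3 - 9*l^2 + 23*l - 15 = (l - 5)*(l^2 - 4*l + 3) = (l - 5)*(l - 3)*(l - 1)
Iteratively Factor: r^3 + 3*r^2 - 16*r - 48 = (r + 3)*(r^2 - 16) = (r - 4)*(r + 3)*(r + 4)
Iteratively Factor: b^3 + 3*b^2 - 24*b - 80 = (b + 4)*(b^2 - b - 20) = (b - 5)*(b + 4)*(b + 4)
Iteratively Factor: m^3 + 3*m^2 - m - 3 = (m - 1)*(m^2 + 4*m + 3) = (m - 1)*(m + 3)*(m + 1)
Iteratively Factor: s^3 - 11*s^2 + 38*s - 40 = (s - 4)*(s^2 - 7*s + 10) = (s - 4)*(s - 2)*(s - 5)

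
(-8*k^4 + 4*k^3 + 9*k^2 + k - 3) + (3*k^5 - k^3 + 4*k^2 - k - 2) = 3*k^5 - 8*k^4 + 3*k^3 + 13*k^2 - 5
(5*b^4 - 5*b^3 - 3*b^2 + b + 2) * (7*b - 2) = 35*b^5 - 45*b^4 - 11*b^3 + 13*b^2 + 12*b - 4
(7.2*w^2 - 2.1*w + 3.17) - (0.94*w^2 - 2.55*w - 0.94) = 6.26*w^2 + 0.45*w + 4.11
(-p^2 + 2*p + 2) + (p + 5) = -p^2 + 3*p + 7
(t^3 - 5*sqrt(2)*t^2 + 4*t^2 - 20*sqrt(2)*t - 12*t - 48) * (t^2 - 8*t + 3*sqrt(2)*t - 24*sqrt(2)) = t^5 - 4*t^4 - 2*sqrt(2)*t^4 - 74*t^3 + 8*sqrt(2)*t^3 + 28*sqrt(2)*t^2 + 168*t^2 + 144*sqrt(2)*t + 1344*t + 1152*sqrt(2)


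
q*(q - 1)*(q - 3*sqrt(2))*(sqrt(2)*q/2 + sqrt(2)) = sqrt(2)*q^4/2 - 3*q^3 + sqrt(2)*q^3/2 - 3*q^2 - sqrt(2)*q^2 + 6*q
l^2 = l^2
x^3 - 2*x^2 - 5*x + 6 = (x - 3)*(x - 1)*(x + 2)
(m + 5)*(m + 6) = m^2 + 11*m + 30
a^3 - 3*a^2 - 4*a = a*(a - 4)*(a + 1)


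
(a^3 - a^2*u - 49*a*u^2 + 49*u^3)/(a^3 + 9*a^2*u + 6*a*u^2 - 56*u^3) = (-a^2 + 8*a*u - 7*u^2)/(-a^2 - 2*a*u + 8*u^2)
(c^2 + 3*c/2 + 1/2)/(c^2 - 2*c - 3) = (c + 1/2)/(c - 3)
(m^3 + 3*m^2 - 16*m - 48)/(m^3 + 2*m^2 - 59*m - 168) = (m^2 - 16)/(m^2 - m - 56)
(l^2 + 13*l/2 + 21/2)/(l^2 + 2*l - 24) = (2*l^2 + 13*l + 21)/(2*(l^2 + 2*l - 24))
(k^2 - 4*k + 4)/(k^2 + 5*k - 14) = (k - 2)/(k + 7)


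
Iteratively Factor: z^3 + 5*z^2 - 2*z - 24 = (z + 3)*(z^2 + 2*z - 8) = (z - 2)*(z + 3)*(z + 4)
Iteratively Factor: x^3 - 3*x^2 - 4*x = (x + 1)*(x^2 - 4*x) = x*(x + 1)*(x - 4)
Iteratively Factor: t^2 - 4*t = (t)*(t - 4)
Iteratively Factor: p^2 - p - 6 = (p + 2)*(p - 3)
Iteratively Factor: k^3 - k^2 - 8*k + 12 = (k + 3)*(k^2 - 4*k + 4) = (k - 2)*(k + 3)*(k - 2)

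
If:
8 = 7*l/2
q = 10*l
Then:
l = 16/7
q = 160/7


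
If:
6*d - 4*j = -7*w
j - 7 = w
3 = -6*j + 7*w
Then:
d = -107/6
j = 52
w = 45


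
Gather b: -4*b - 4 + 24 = 20 - 4*b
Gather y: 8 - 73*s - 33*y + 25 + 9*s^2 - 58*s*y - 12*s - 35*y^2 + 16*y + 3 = 9*s^2 - 85*s - 35*y^2 + y*(-58*s - 17) + 36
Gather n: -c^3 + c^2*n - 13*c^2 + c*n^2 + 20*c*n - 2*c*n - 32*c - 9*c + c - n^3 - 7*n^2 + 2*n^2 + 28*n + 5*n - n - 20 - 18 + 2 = -c^3 - 13*c^2 - 40*c - n^3 + n^2*(c - 5) + n*(c^2 + 18*c + 32) - 36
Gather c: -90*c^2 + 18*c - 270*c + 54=-90*c^2 - 252*c + 54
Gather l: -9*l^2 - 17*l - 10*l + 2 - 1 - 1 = -9*l^2 - 27*l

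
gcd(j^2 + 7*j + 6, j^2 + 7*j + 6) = j^2 + 7*j + 6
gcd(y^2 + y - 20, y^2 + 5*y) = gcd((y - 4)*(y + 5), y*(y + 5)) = y + 5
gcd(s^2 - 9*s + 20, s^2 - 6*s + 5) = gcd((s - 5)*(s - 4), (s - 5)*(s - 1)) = s - 5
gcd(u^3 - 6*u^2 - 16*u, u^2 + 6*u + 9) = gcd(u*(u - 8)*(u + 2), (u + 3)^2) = 1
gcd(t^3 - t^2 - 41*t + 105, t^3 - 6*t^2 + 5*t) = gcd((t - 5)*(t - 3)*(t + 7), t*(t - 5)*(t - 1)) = t - 5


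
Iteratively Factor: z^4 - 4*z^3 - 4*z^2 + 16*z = (z)*(z^3 - 4*z^2 - 4*z + 16) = z*(z + 2)*(z^2 - 6*z + 8) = z*(z - 2)*(z + 2)*(z - 4)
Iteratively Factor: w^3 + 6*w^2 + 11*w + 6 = (w + 3)*(w^2 + 3*w + 2) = (w + 2)*(w + 3)*(w + 1)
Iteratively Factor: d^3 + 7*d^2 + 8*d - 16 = (d + 4)*(d^2 + 3*d - 4) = (d + 4)^2*(d - 1)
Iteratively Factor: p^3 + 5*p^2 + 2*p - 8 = (p + 2)*(p^2 + 3*p - 4) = (p - 1)*(p + 2)*(p + 4)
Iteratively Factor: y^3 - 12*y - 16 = (y - 4)*(y^2 + 4*y + 4) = (y - 4)*(y + 2)*(y + 2)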